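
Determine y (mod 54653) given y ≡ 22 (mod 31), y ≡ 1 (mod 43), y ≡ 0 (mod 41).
29069

Using the Chinese Remainder Theorem:
M = product of moduli = 54653
For equation 1: M_1 = 1763, 1763 ≡ 27 (mod 31), inverse of 1763 mod 31 is 23 (check: 27 × 23 = 621 ≡ 1 (mod 31))
For equation 2: M_2 = 1271, 1271 ≡ 24 (mod 43), inverse of 1271 mod 43 is 9 (check: 24 × 9 = 216 ≡ 1 (mod 43))
For equation 3: M_3 = 1333, 1333 ≡ 21 (mod 41), inverse of 1333 mod 41 is 2 (check: 21 × 2 = 42 ≡ 1 (mod 41))
Combine: y ≡ Σ r_i×M_i×(M_i⁻¹ mod m_i) = 22×1763×23 + 1×1271×9 + 0×1333×2 = 892078 + 11439 + 0 = 903517
903517 mod 54653 = 29069
y ≡ 29069 (mod 54653)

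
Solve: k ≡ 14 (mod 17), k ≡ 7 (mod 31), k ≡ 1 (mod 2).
M = 17 × 31 × 2 = 1054. M₁ = 62, y₁ ≡ 14 (mod 17). M₂ = 34, y₂ ≡ 21 (mod 31). M₃ = 527, y₃ ≡ 1 (mod 2). k = 14×62×14 + 7×34×21 + 1×527×1 ≡ 813 (mod 1054)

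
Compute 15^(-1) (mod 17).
8

Using Extended Euclidean Algorithm:
gcd(15, 17) = 1
Bezout coefficients: 15 × 8 + 17 × -7 = 1
So 15 × 8 ≡ 1 (mod 17)
The inverse is 8 mod 17 = 8
Verification: 15 × 8 = 120 = 7 × 17 + 1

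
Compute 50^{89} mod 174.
2

Using successive squaring:
Binary expansion of 89: 1011001
Powers of 50 mod 174 (each is the square of the previous):
  50^1 ≡ 50 (mod 174)
  50^2 ≡ 50² = 2500 ≡ 64 (mod 174)
  50^4 ≡ 64² = 4096 ≡ 94 (mod 174)
  50^8 ≡ 94² = 8836 ≡ 136 (mod 174)
  50^16 ≡ 136² = 18496 ≡ 52 (mod 174)
  50^32 ≡ 52² = 2704 ≡ 94 (mod 174)
  50^64 ≡ 94² = 8836 ≡ 136 (mod 174)
89 = 64 + 16 + 8 + 1, so 50^89 = 50^64 × 50^16 × 50^8 × 50^1 ≡ 136 × 52 × 136 × 50 (mod 174)
Multiplying step by step:
  136 × 52 = 7072 ≡ 112 (mod 174)
  112 × 136 = 15232 ≡ 94 (mod 174)
  94 × 50 = 4700 ≡ 2 (mod 174)
Result: 50^89 ≡ 2 (mod 174)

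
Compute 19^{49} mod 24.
19

Using successive squaring:
Binary expansion of 49: 110001
Powers of 19 mod 24 (each is the square of the previous):
  19^1 ≡ 19 (mod 24)
  19^2 ≡ 19² = 361 ≡ 1 (mod 24)
  19^4 ≡ 1² = 1 ≡ 1 (mod 24)
  19^8 ≡ 1² = 1 ≡ 1 (mod 24)
  19^16 ≡ 1² = 1 ≡ 1 (mod 24)
  19^32 ≡ 1² = 1 ≡ 1 (mod 24)
49 = 32 + 16 + 1, so 19^49 = 19^32 × 19^16 × 19^1 ≡ 1 × 1 × 19 (mod 24)
Multiplying step by step:
  1 × 1 = 1 ≡ 1 (mod 24)
  1 × 19 = 19 ≡ 19 (mod 24)
Result: 19^49 ≡ 19 (mod 24)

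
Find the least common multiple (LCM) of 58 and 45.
2610

First find GCD(58, 45) using the Euclidean algorithm:
58 = 1 × 45 + 13
45 = 3 × 13 + 6
13 = 2 × 6 + 1
6 = 6 × 1 + 0
GCD(58, 45) = 1

LCM formula: LCM(a, b) = (a × b) / GCD(a, b)
LCM(58, 45) = (58 × 45) / 1
LCM(58, 45) = 2610 / 1
LCM(58, 45) = 2610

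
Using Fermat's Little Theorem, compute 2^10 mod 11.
By Fermat's Little Theorem, 2^{10} ≡ 1 (mod 11) since 11 is prime and gcd(2, 11) = 1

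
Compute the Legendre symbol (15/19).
(15/19) = 15^{9} mod 19 = -1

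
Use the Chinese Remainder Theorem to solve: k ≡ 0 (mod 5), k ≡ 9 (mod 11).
20

Using the Chinese Remainder Theorem:
M = product of moduli = 55
For equation 1: M_1 = 11, 11 ≡ 1 (mod 5), inverse of 11 mod 5 is 1 (check: 1 × 1 = 1 ≡ 1 (mod 5))
For equation 2: M_2 = 5, 5 ≡ 5 (mod 11), inverse of 5 mod 11 is 9 (check: 5 × 9 = 45 ≡ 1 (mod 11))
Combine: k ≡ Σ r_i×M_i×(M_i⁻¹ mod m_i) = 0×11×1 + 9×5×9 = 0 + 405 = 405
405 mod 55 = 20
k ≡ 20 (mod 55)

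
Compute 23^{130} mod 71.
30

Using successive squaring:
Binary expansion of 130: 10000010
Powers of 23 mod 71 (each is the square of the previous):
  23^1 ≡ 23 (mod 71)
  23^2 ≡ 23² = 529 ≡ 32 (mod 71)
  23^4 ≡ 32² = 1024 ≡ 30 (mod 71)
  23^8 ≡ 30² = 900 ≡ 48 (mod 71)
  23^16 ≡ 48² = 2304 ≡ 32 (mod 71)
  23^32 ≡ 32² = 1024 ≡ 30 (mod 71)
  23^64 ≡ 30² = 900 ≡ 48 (mod 71)
  23^128 ≡ 48² = 2304 ≡ 32 (mod 71)
130 = 128 + 2, so 23^130 = 23^128 × 23^2 ≡ 32 × 32 (mod 71)
Multiplying step by step:
  32 × 32 = 1024 ≡ 30 (mod 71)
Result: 23^130 ≡ 30 (mod 71)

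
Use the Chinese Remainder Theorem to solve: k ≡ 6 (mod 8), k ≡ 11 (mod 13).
M = 8 × 13 = 104. M₁ = 13, y₁ ≡ 5 (mod 8). M₂ = 8, y₂ ≡ 5 (mod 13). k = 6×13×5 + 11×8×5 ≡ 102 (mod 104)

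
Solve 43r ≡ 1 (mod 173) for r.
43^(-1) ≡ 169 (mod 173). Verification: 43 × 169 = 7267 ≡ 1 (mod 173)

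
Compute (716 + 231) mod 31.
17

(716 + 231) = 947
947 mod 31 = 17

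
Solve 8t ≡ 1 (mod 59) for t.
37

Using Extended Euclidean Algorithm:
gcd(8, 59) = 1
Bezout coefficients: 8 × -22 + 59 × 3 = 1
So 8 × -22 ≡ 1 (mod 59)
The inverse is -22 mod 59 = 37
Verification: 8 × 37 = 296 = 5 × 59 + 1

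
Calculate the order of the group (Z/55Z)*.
40

Prime factorization: 55 = 5 × 11
Using the formula φ(n) = n × Π(1 - 1/p) for each prime factor p:
φ(55) = 55 × (1 - 1/5) × (1 - 1/11)
φ(55) = 40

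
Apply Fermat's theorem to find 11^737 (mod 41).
By Fermat: 11^{40} ≡ 1 (mod 41). 737 ≡ 17 (mod 40). So 11^{737} ≡ 11^{17} ≡ 28 (mod 41)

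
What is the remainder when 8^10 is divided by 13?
10 = 8 + 2 (binary 1010). Repeated squaring mod 13: 8^1 ≡ 8; 8^2 ≡ 8² = 64 ≡ 12; 8^4 ≡ 12² = 144 ≡ 1; 8^8 ≡ 1² = 1 ≡ 1. Multiply: 8^10 = 8^8 × 8^2 ≡ 1 × 12 (mod 13): 1 × 12 = 12 ≡ 12. So 8^10 ≡ 12 (mod 13).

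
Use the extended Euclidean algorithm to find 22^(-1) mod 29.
Extended GCD: 22(4) + 29(-3) = 1. So 22^(-1) ≡ 4 ≡ 4 (mod 29). Verify: 22 × 4 = 88 ≡ 1 (mod 29)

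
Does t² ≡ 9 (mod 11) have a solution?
By Euler's criterion: 9^{5} ≡ 1 (mod 11). Since this equals 1, 9 is a QR.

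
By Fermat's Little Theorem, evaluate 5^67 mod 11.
By Fermat: 5^{10} ≡ 1 (mod 11). 67 = 6×10 + 7. So 5^{67} ≡ 5^{7} ≡ 3 (mod 11)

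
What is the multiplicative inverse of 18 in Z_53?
18^(-1) ≡ 3 (mod 53). Verification: 18 × 3 = 54 ≡ 1 (mod 53)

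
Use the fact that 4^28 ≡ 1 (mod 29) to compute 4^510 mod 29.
By Fermat: 4^{28} ≡ 1 (mod 29). 510 ≡ 6 (mod 28). So 4^{510} ≡ 4^{6} ≡ 7 (mod 29)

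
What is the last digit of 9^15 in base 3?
Using repeated squaring. 9 ≡ 0 (mod 3). 15 = 8 + 4 + 2 + 1 (binary 1111). Repeated squaring mod 3: 0^1 ≡ 0; 0^2 ≡ 0² = 0 ≡ 0; 0^4 ≡ 0² = 0 ≡ 0; 0^8 ≡ 0² = 0 ≡ 0. Multiply: 9^15 ≡ 0^8 × 0^4 × 0^2 × 0^1 ≡ 0 × 0 × 0 × 0 (mod 3): 0 × 0 = 0 ≡ 0; 0 × 0 = 0 ≡ 0; 0 × 0 = 0 ≡ 0. So 9^15 ≡ 0 (mod 3).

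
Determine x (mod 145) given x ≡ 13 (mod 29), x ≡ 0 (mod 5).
100

Using the Chinese Remainder Theorem:
M = product of moduli = 145
For equation 1: M_1 = 5, 5 ≡ 5 (mod 29), inverse of 5 mod 29 is 6 (check: 5 × 6 = 30 ≡ 1 (mod 29))
For equation 2: M_2 = 29, 29 ≡ 4 (mod 5), inverse of 29 mod 5 is 4 (check: 4 × 4 = 16 ≡ 1 (mod 5))
Combine: x ≡ Σ r_i×M_i×(M_i⁻¹ mod m_i) = 13×5×6 + 0×29×4 = 390 + 0 = 390
390 mod 145 = 100
x ≡ 100 (mod 145)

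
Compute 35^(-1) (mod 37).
35^(-1) ≡ 18 (mod 37). Verification: 35 × 18 = 630 ≡ 1 (mod 37)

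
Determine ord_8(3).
Powers of 3 mod 8: 3^1≡3, 3^2≡1. Order = 2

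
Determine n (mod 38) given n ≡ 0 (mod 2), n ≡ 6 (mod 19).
6

Using the Chinese Remainder Theorem:
M = product of moduli = 38
For equation 1: M_1 = 19, 19 ≡ 1 (mod 2), inverse of 19 mod 2 is 1 (check: 1 × 1 = 1 ≡ 1 (mod 2))
For equation 2: M_2 = 2, 2 ≡ 2 (mod 19), inverse of 2 mod 19 is 10 (check: 2 × 10 = 20 ≡ 1 (mod 19))
Combine: n ≡ Σ r_i×M_i×(M_i⁻¹ mod m_i) = 0×19×1 + 6×2×10 = 0 + 120 = 120
120 mod 38 = 6
n ≡ 6 (mod 38)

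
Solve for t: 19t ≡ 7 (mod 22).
5

Since gcd(19, 22) = 1 divides 7, a solution exists.
Multiply both sides by the inverse of 19 mod 22:
  19^(-1) mod 22 = 7
  x ≡ 7 × 7 ≡ 49 ≡ 5 (mod 22)
Verification: 19 × 5 = 95 = 4 × 22 + 7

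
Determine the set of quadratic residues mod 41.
QRs mod 41: {1, 2, 4, 5, 8, 9, 10, 16, 18, 20, 21, 23, 25, 31, 32, 33, 36, 37, 39, 40}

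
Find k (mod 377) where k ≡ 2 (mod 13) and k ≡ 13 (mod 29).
M = 13 × 29 = 377. M₁ = 29, y₁ ≡ 9 (mod 13). M₂ = 13, y₂ ≡ 9 (mod 29). k = 2×29×9 + 13×13×9 ≡ 158 (mod 377)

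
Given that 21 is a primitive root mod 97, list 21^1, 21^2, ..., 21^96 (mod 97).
g^1, g^2, ..., g^{96} mod 97: {21, 53, 46, 93, 13, 79, 10, 16, 45, 72, 57, 33, 14, 3, 63, 62, 41, 85, 39, 43, 30, 48, 38, 22, 74, 2, 42, 9, 92, 89, 26, 61, 20, 32, 90, 47, 17, 66, 28, 6, 29, 27, 82, 73, 78, 86, 60, 96, 76, 44, 51, 4, 84, 18, 87, 81, 52, 25, 40, 64, 83, 94, 34, 35, 56, 12, 58, 54, 67, 49, 59, 75, 23, 95, 55, 88, 5, 8, 71, 36, 77, 65, 7, 50, 80, 31, 69, 91, 68, 70, 15, 24, 19, 11, 37, 1}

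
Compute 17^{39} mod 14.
13

Using successive squaring:
Binary expansion of 39: 100111
Powers of 17 mod 14 (each is the square of the previous):
  17^1 ≡ 3 (mod 14)
  17^2 ≡ 3² = 9 ≡ 9 (mod 14)
  17^4 ≡ 9² = 81 ≡ 11 (mod 14)
  17^8 ≡ 11² = 121 ≡ 9 (mod 14)
  17^16 ≡ 9² = 81 ≡ 11 (mod 14)
  17^32 ≡ 11² = 121 ≡ 9 (mod 14)
39 = 32 + 4 + 2 + 1, so 17^39 = 17^32 × 17^4 × 17^2 × 17^1 ≡ 9 × 11 × 9 × 3 (mod 14)
Multiplying step by step:
  9 × 11 = 99 ≡ 1 (mod 14)
  1 × 9 = 9 ≡ 9 (mod 14)
  9 × 3 = 27 ≡ 13 (mod 14)
Result: 17^39 ≡ 13 (mod 14)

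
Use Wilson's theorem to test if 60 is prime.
(59)! mod 60 = 0. Since 0 ≢ -1 (mod 60), 60 is not prime.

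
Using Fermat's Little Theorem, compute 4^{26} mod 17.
16

By Fermat's Little Theorem, a^(p-1) ≡ 1 (mod p) for prime p and gcd(a, p) = 1
Here p = 17, so 4^16 ≡ 1 (mod 17)
We can reduce the exponent: 26 mod 16 = 10
So 4^26 ≡ 4^10 (mod 17)
Computing: 4^10 mod 17 = 16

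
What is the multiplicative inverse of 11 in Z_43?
11^(-1) ≡ 4 (mod 43). Verification: 11 × 4 = 44 ≡ 1 (mod 43)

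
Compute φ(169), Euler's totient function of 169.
156

Prime factorization: 169 = 13^2
Using the formula φ(n) = n × Π(1 - 1/p) for each prime factor p:
φ(169) = 169 × (1 - 1/13)
φ(169) = 156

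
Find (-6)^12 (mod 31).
Using repeated squaring. (-6) ≡ 25 (mod 31). 12 = 8 + 4 (binary 1100). Repeated squaring mod 31: 25^1 ≡ 25; 25^2 ≡ 25² = 625 ≡ 5; 25^4 ≡ 5² = 25 ≡ 25; 25^8 ≡ 25² = 625 ≡ 5. Multiply: (-6)^12 ≡ 25^8 × 25^4 ≡ 5 × 25 (mod 31): 5 × 25 = 125 ≡ 1. So (-6)^12 ≡ 1 (mod 31).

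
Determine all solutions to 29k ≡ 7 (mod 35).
28

Since gcd(29, 35) = 1 divides 7, a solution exists.
Multiply both sides by the inverse of 29 mod 35:
  29^(-1) mod 35 = 29
  x ≡ 29 × 7 ≡ 203 ≡ 28 (mod 35)
Verification: 29 × 28 = 812 = 23 × 35 + 7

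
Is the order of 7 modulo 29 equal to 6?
No, the actual order is 7, not 6.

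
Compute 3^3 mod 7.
3 = 2 + 1 (binary 11). Repeated squaring mod 7: 3^1 ≡ 3; 3^2 ≡ 3² = 9 ≡ 2. Multiply: 3^3 = 3^2 × 3^1 ≡ 2 × 3 (mod 7): 2 × 3 = 6 ≡ 6. So 3^3 ≡ 6 (mod 7).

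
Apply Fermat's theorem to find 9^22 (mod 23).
By Fermat's Little Theorem, 9^{22} ≡ 1 (mod 23) since 23 is prime and gcd(9, 23) = 1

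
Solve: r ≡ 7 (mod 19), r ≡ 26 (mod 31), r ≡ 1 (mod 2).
M = 19 × 31 × 2 = 1178. M₁ = 62, y₁ ≡ 4 (mod 19). M₂ = 38, y₂ ≡ 9 (mod 31). M₃ = 589, y₃ ≡ 1 (mod 2). r = 7×62×4 + 26×38×9 + 1×589×1 ≡ 615 (mod 1178)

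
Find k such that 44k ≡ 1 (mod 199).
44^(-1) ≡ 95 (mod 199). Verification: 44 × 95 = 4180 ≡ 1 (mod 199)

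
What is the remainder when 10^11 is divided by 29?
Using repeated squaring. 11 = 8 + 2 + 1 (binary 1011). Repeated squaring mod 29: 10^1 ≡ 10; 10^2 ≡ 10² = 100 ≡ 13; 10^4 ≡ 13² = 169 ≡ 24; 10^8 ≡ 24² = 576 ≡ 25. Multiply: 10^11 = 10^8 × 10^2 × 10^1 ≡ 25 × 13 × 10 (mod 29): 25 × 13 = 325 ≡ 6; 6 × 10 = 60 ≡ 2. So 10^11 ≡ 2 (mod 29).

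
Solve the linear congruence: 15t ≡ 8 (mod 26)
4

Since gcd(15, 26) = 1 divides 8, a solution exists.
Multiply both sides by the inverse of 15 mod 26:
  15^(-1) mod 26 = 7
  x ≡ 7 × 8 ≡ 56 ≡ 4 (mod 26)
Verification: 15 × 4 = 60 = 2 × 26 + 8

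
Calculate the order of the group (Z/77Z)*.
60

Prime factorization: 77 = 7 × 11
Using the formula φ(n) = n × Π(1 - 1/p) for each prime factor p:
φ(77) = 77 × (1 - 1/7) × (1 - 1/11)
φ(77) = 60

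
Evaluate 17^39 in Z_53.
Using repeated squaring. 39 = 32 + 4 + 2 + 1 (binary 100111). Repeated squaring mod 53: 17^1 ≡ 17; 17^2 ≡ 17² = 289 ≡ 24; 17^4 ≡ 24² = 576 ≡ 46; 17^8 ≡ 46² = 2116 ≡ 49; 17^16 ≡ 49² = 2401 ≡ 16; 17^32 ≡ 16² = 256 ≡ 44. Multiply: 17^39 = 17^32 × 17^4 × 17^2 × 17^1 ≡ 44 × 46 × 24 × 17 (mod 53): 44 × 46 = 2024 ≡ 10; 10 × 24 = 240 ≡ 28; 28 × 17 = 476 ≡ 52. So 17^39 ≡ 52 (mod 53).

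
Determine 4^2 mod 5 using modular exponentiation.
2 = 2 (binary 10). Repeated squaring mod 5: 4^1 ≡ 4; 4^2 ≡ 4² = 16 ≡ 1. So 4^2 ≡ 1 (mod 5).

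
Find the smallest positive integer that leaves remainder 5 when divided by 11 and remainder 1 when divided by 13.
M = 11 × 13 = 143. M₁ = 13, y₁ ≡ 6 (mod 11). M₂ = 11, y₂ ≡ 6 (mod 13). k = 5×13×6 + 1×11×6 ≡ 27 (mod 143). The smallest positive such number is 27.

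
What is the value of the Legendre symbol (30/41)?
(30/41) = 30^{20} mod 41 = -1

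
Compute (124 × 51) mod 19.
16

(124 × 51) = 6324
6324 mod 19 = 16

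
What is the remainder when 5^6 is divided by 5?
5 ≡ 0 (mod 5). 6 = 4 + 2 (binary 110). Repeated squaring mod 5: 0^1 ≡ 0; 0^2 ≡ 0² = 0 ≡ 0; 0^4 ≡ 0² = 0 ≡ 0. Multiply: 5^6 ≡ 0^4 × 0^2 ≡ 0 × 0 (mod 5): 0 × 0 = 0 ≡ 0. So 5^6 ≡ 0 (mod 5).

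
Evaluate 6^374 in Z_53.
Using Fermat: 6^{52} ≡ 1 (mod 53). 374 ≡ 10 (mod 52). So 6^{374} ≡ 6^{10} ≡ 13 (mod 53)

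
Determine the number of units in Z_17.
16

Prime factorization: 17 = 17
Using the formula φ(n) = n × Π(1 - 1/p) for each prime factor p:
φ(17) = 17 × (1 - 1/17)
φ(17) = 16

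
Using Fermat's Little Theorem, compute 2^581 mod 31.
By Fermat: 2^{30} ≡ 1 (mod 31). 581 ≡ 11 (mod 30). So 2^{581} ≡ 2^{11} ≡ 2 (mod 31)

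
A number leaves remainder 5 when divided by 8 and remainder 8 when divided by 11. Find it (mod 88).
M = 8 × 11 = 88. M₁ = 11, y₁ ≡ 3 (mod 8). M₂ = 8, y₂ ≡ 7 (mod 11). x = 5×11×3 + 8×8×7 ≡ 85 (mod 88)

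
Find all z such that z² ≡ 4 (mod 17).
The square roots of 4 mod 17 are 2 and 15. Verify: 2² = 4 ≡ 4 (mod 17)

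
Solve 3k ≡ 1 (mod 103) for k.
69

Using Extended Euclidean Algorithm:
gcd(3, 103) = 1
Bezout coefficients: 3 × -34 + 103 × 1 = 1
So 3 × -34 ≡ 1 (mod 103)
The inverse is -34 mod 103 = 69
Verification: 3 × 69 = 207 = 2 × 103 + 1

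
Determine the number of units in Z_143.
120

Prime factorization: 143 = 11 × 13
Using the formula φ(n) = n × Π(1 - 1/p) for each prime factor p:
φ(143) = 143 × (1 - 1/11) × (1 - 1/13)
φ(143) = 120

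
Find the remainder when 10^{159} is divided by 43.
By Fermat: 10^{42} ≡ 1 (mod 43). 159 = 3×42 + 33. So 10^{159} ≡ 10^{33} ≡ 21 (mod 43)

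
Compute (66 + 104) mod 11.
5

(66 + 104) = 170
170 mod 11 = 5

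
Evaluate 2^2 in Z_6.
2 = 2 (binary 10). Repeated squaring mod 6: 2^1 ≡ 2; 2^2 ≡ 2² = 4 ≡ 4. So 2^2 ≡ 4 (mod 6).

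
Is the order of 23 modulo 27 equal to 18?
Yes, ord_27(23) = 18.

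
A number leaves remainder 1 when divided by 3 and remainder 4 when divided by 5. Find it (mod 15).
M = 3 × 5 = 15. M₁ = 5, y₁ ≡ 2 (mod 3). M₂ = 3, y₂ ≡ 2 (mod 5). y = 1×5×2 + 4×3×2 ≡ 4 (mod 15)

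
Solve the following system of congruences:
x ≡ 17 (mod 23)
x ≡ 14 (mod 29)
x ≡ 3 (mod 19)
1029

Using the Chinese Remainder Theorem:
M = product of moduli = 12673
For equation 1: M_1 = 551, 551 ≡ 22 (mod 23), inverse of 551 mod 23 is 22 (check: 22 × 22 = 484 ≡ 1 (mod 23))
For equation 2: M_2 = 437, 437 ≡ 2 (mod 29), inverse of 437 mod 29 is 15 (check: 2 × 15 = 30 ≡ 1 (mod 29))
For equation 3: M_3 = 667, 667 ≡ 2 (mod 19), inverse of 667 mod 19 is 10 (check: 2 × 10 = 20 ≡ 1 (mod 19))
Combine: x ≡ Σ r_i×M_i×(M_i⁻¹ mod m_i) = 17×551×22 + 14×437×15 + 3×667×10 = 206074 + 91770 + 20010 = 317854
317854 mod 12673 = 1029
x ≡ 1029 (mod 12673)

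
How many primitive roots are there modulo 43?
Number of primitive roots mod 43 = φ(42) = 12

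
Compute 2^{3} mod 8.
0

Using successive squaring:
Binary expansion of 3: 11
Powers of 2 mod 8 (each is the square of the previous):
  2^1 ≡ 2 (mod 8)
  2^2 ≡ 2² = 4 ≡ 4 (mod 8)
3 = 2 + 1, so 2^3 = 2^2 × 2^1 ≡ 4 × 2 (mod 8)
Multiplying step by step:
  4 × 2 = 8 ≡ 0 (mod 8)
Result: 2^3 ≡ 0 (mod 8)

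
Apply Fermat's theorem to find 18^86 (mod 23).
By Fermat: 18^{22} ≡ 1 (mod 23). 86 = 3×22 + 20. So 18^{86} ≡ 18^{20} ≡ 12 (mod 23)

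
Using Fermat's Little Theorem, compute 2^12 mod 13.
By Fermat's Little Theorem, 2^{12} ≡ 1 (mod 13) since 13 is prime and gcd(2, 13) = 1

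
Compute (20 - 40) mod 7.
1

(20 - 40) = -20
-20 mod 7 = 1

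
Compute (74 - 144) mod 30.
20

(74 - 144) = -70
-70 mod 30 = 20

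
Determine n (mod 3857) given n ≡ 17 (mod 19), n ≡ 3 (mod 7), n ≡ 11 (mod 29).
2012

Using the Chinese Remainder Theorem:
M = product of moduli = 3857
For equation 1: M_1 = 203, 203 ≡ 13 (mod 19), inverse of 203 mod 19 is 3 (check: 13 × 3 = 39 ≡ 1 (mod 19))
For equation 2: M_2 = 551, 551 ≡ 5 (mod 7), inverse of 551 mod 7 is 3 (check: 5 × 3 = 15 ≡ 1 (mod 7))
For equation 3: M_3 = 133, 133 ≡ 17 (mod 29), inverse of 133 mod 29 is 12 (check: 17 × 12 = 204 ≡ 1 (mod 29))
Combine: n ≡ Σ r_i×M_i×(M_i⁻¹ mod m_i) = 17×203×3 + 3×551×3 + 11×133×12 = 10353 + 4959 + 17556 = 32868
32868 mod 3857 = 2012
n ≡ 2012 (mod 3857)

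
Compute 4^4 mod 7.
4 = 4 (binary 100). Repeated squaring mod 7: 4^1 ≡ 4; 4^2 ≡ 4² = 16 ≡ 2; 4^4 ≡ 2² = 4 ≡ 4. So 4^4 ≡ 4 (mod 7).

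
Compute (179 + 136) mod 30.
15

(179 + 136) = 315
315 mod 30 = 15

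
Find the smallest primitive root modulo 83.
2

A primitive root g modulo p has order p-1 = 82
Prime divisors of 82: [2, 41]
g is a primitive root iff g^(82/q) ≢ 1 (mod 83) for each prime divisor q
Testing small values:
  g = 2: 2^41 ≡ 82, 2^2 ≡ 4 (mod 83) → none is 1, primitive root!
The smallest primitive root is 2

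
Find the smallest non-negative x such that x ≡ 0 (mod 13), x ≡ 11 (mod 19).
182

Using the Chinese Remainder Theorem:
M = product of moduli = 247
For equation 1: M_1 = 19, 19 ≡ 6 (mod 13), inverse of 19 mod 13 is 11 (check: 6 × 11 = 66 ≡ 1 (mod 13))
For equation 2: M_2 = 13, 13 ≡ 13 (mod 19), inverse of 13 mod 19 is 3 (check: 13 × 3 = 39 ≡ 1 (mod 19))
Combine: x ≡ Σ r_i×M_i×(M_i⁻¹ mod m_i) = 0×19×11 + 11×13×3 = 0 + 429 = 429
429 mod 247 = 182
x ≡ 182 (mod 247)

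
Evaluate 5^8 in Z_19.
8 = 8 (binary 1000). Repeated squaring mod 19: 5^1 ≡ 5; 5^2 ≡ 5² = 25 ≡ 6; 5^4 ≡ 6² = 36 ≡ 17; 5^8 ≡ 17² = 289 ≡ 4. So 5^8 ≡ 4 (mod 19).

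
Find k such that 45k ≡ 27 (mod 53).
43

Since gcd(45, 53) = 1 divides 27, a solution exists.
Multiply both sides by the inverse of 45 mod 53:
  45^(-1) mod 53 = 33
  x ≡ 33 × 27 ≡ 891 ≡ 43 (mod 53)
Verification: 45 × 43 = 1935 = 36 × 53 + 27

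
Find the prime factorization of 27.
3^3

Divide by primes starting from smallest:
27 ÷ 3 = 9
9 ÷ 3 = 3
3 ÷ 3 = 1

27 = 3^3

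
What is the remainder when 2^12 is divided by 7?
Using Fermat: 2^{6} ≡ 1 (mod 7). 12 ≡ 0 (mod 6). So 2^{12} ≡ 2^{0} ≡ 1 (mod 7)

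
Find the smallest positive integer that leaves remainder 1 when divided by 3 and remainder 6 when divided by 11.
M = 3 × 11 = 33. M₁ = 11, y₁ ≡ 2 (mod 3). M₂ = 3, y₂ ≡ 4 (mod 11). n = 1×11×2 + 6×3×4 ≡ 28 (mod 33). The smallest positive such number is 28.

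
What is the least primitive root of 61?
2

A primitive root g modulo p has order p-1 = 60
Prime divisors of 60: [2, 3, 5]
g is a primitive root iff g^(60/q) ≢ 1 (mod 61) for each prime divisor q
Testing small values:
  g = 2: 2^30 ≡ 60, 2^20 ≡ 47, 2^12 ≡ 9 (mod 61) → none is 1, primitive root!
The smallest primitive root is 2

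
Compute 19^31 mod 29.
Using Fermat: 19^{28} ≡ 1 (mod 29). 31 ≡ 3 (mod 28). So 19^{31} ≡ 19^{3} ≡ 15 (mod 29)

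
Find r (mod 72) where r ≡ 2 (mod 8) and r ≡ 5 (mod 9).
M = 8 × 9 = 72. M₁ = 9, y₁ ≡ 1 (mod 8). M₂ = 8, y₂ ≡ 8 (mod 9). r = 2×9×1 + 5×8×8 ≡ 50 (mod 72)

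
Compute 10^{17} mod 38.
2

Using successive squaring:
Binary expansion of 17: 10001
Powers of 10 mod 38 (each is the square of the previous):
  10^1 ≡ 10 (mod 38)
  10^2 ≡ 10² = 100 ≡ 24 (mod 38)
  10^4 ≡ 24² = 576 ≡ 6 (mod 38)
  10^8 ≡ 6² = 36 ≡ 36 (mod 38)
  10^16 ≡ 36² = 1296 ≡ 4 (mod 38)
17 = 16 + 1, so 10^17 = 10^16 × 10^1 ≡ 4 × 10 (mod 38)
Multiplying step by step:
  4 × 10 = 40 ≡ 2 (mod 38)
Result: 10^17 ≡ 2 (mod 38)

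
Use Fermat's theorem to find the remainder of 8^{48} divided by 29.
16

By Fermat's Little Theorem, a^(p-1) ≡ 1 (mod p) for prime p and gcd(a, p) = 1
Here p = 29, so 8^28 ≡ 1 (mod 29)
We can reduce the exponent: 48 mod 28 = 20
So 8^48 ≡ 8^20 (mod 29)
Computing: 8^20 mod 29 = 16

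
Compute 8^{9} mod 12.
8

Using successive squaring:
Binary expansion of 9: 1001
Powers of 8 mod 12 (each is the square of the previous):
  8^1 ≡ 8 (mod 12)
  8^2 ≡ 8² = 64 ≡ 4 (mod 12)
  8^4 ≡ 4² = 16 ≡ 4 (mod 12)
  8^8 ≡ 4² = 16 ≡ 4 (mod 12)
9 = 8 + 1, so 8^9 = 8^8 × 8^1 ≡ 4 × 8 (mod 12)
Multiplying step by step:
  4 × 8 = 32 ≡ 8 (mod 12)
Result: 8^9 ≡ 8 (mod 12)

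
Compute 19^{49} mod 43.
37

Using successive squaring:
Binary expansion of 49: 110001
Powers of 19 mod 43 (each is the square of the previous):
  19^1 ≡ 19 (mod 43)
  19^2 ≡ 19² = 361 ≡ 17 (mod 43)
  19^4 ≡ 17² = 289 ≡ 31 (mod 43)
  19^8 ≡ 31² = 961 ≡ 15 (mod 43)
  19^16 ≡ 15² = 225 ≡ 10 (mod 43)
  19^32 ≡ 10² = 100 ≡ 14 (mod 43)
49 = 32 + 16 + 1, so 19^49 = 19^32 × 19^16 × 19^1 ≡ 14 × 10 × 19 (mod 43)
Multiplying step by step:
  14 × 10 = 140 ≡ 11 (mod 43)
  11 × 19 = 209 ≡ 37 (mod 43)
Result: 19^49 ≡ 37 (mod 43)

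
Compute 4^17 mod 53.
Using repeated squaring. 17 = 16 + 1 (binary 10001). Repeated squaring mod 53: 4^1 ≡ 4; 4^2 ≡ 4² = 16 ≡ 16; 4^4 ≡ 16² = 256 ≡ 44; 4^8 ≡ 44² = 1936 ≡ 28; 4^16 ≡ 28² = 784 ≡ 42. Multiply: 4^17 = 4^16 × 4^1 ≡ 42 × 4 (mod 53): 42 × 4 = 168 ≡ 9. So 4^17 ≡ 9 (mod 53).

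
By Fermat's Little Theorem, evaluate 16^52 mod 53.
By Fermat's Little Theorem, 16^{52} ≡ 1 (mod 53) since 53 is prime and gcd(16, 53) = 1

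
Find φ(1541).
1452

Prime factorization: 1541 = 23 × 67
Using the formula φ(n) = n × Π(1 - 1/p) for each prime factor p:
φ(1541) = 1541 × (1 - 1/23) × (1 - 1/67)
φ(1541) = 1452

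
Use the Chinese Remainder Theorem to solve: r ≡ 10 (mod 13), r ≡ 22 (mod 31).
M = 13 × 31 = 403. M₁ = 31, y₁ ≡ 8 (mod 13). M₂ = 13, y₂ ≡ 12 (mod 31). r = 10×31×8 + 22×13×12 ≡ 270 (mod 403)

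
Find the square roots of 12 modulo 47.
The square roots of 12 mod 47 are 24 and 23. Verify: 24² = 576 ≡ 12 (mod 47)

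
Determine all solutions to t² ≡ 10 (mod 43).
The square roots of 10 mod 43 are 15 and 28. Verify: 15² = 225 ≡ 10 (mod 43)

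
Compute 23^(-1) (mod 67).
35

Using Extended Euclidean Algorithm:
gcd(23, 67) = 1
Bezout coefficients: 23 × -32 + 67 × 11 = 1
So 23 × -32 ≡ 1 (mod 67)
The inverse is -32 mod 67 = 35
Verification: 23 × 35 = 805 = 12 × 67 + 1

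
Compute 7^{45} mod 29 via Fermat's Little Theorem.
24

By Fermat's Little Theorem, a^(p-1) ≡ 1 (mod p) for prime p and gcd(a, p) = 1
Here p = 29, so 7^28 ≡ 1 (mod 29)
We can reduce the exponent: 45 mod 28 = 17
So 7^45 ≡ 7^17 (mod 29)
Computing: 7^17 mod 29 = 24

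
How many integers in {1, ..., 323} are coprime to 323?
288

Prime factorization: 323 = 17 × 19
Using the formula φ(n) = n × Π(1 - 1/p) for each prime factor p:
φ(323) = 323 × (1 - 1/17) × (1 - 1/19)
φ(323) = 288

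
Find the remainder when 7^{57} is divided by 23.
By Fermat: 7^{22} ≡ 1 (mod 23). 57 = 2×22 + 13. So 7^{57} ≡ 7^{13} ≡ 20 (mod 23)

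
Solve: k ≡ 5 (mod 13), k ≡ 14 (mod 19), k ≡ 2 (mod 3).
M = 13 × 19 × 3 = 741. M₁ = 57, y₁ ≡ 8 (mod 13). M₂ = 39, y₂ ≡ 1 (mod 19). M₃ = 247, y₃ ≡ 1 (mod 3). k = 5×57×8 + 14×39×1 + 2×247×1 ≡ 356 (mod 741)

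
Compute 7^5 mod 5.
7 ≡ 2 (mod 5). 5 = 4 + 1 (binary 101). Repeated squaring mod 5: 2^1 ≡ 2; 2^2 ≡ 2² = 4 ≡ 4; 2^4 ≡ 4² = 16 ≡ 1. Multiply: 7^5 ≡ 2^4 × 2^1 ≡ 1 × 2 (mod 5): 1 × 2 = 2 ≡ 2. So 7^5 ≡ 2 (mod 5).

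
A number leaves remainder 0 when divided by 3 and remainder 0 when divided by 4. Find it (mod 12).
M = 3 × 4 = 12. M₁ = 4, y₁ ≡ 1 (mod 3). M₂ = 3, y₂ ≡ 3 (mod 4). k = 0×4×1 + 0×3×3 ≡ 0 (mod 12)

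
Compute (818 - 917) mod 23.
16

(818 - 917) = -99
-99 mod 23 = 16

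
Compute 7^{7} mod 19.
7

Using successive squaring:
Binary expansion of 7: 111
Powers of 7 mod 19 (each is the square of the previous):
  7^1 ≡ 7 (mod 19)
  7^2 ≡ 7² = 49 ≡ 11 (mod 19)
  7^4 ≡ 11² = 121 ≡ 7 (mod 19)
7 = 4 + 2 + 1, so 7^7 = 7^4 × 7^2 × 7^1 ≡ 7 × 11 × 7 (mod 19)
Multiplying step by step:
  7 × 11 = 77 ≡ 1 (mod 19)
  1 × 7 = 7 ≡ 7 (mod 19)
Result: 7^7 ≡ 7 (mod 19)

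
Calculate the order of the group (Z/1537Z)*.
1456

Prime factorization: 1537 = 29 × 53
Using the formula φ(n) = n × Π(1 - 1/p) for each prime factor p:
φ(1537) = 1537 × (1 - 1/29) × (1 - 1/53)
φ(1537) = 1456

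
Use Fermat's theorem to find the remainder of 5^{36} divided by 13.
1

By Fermat's Little Theorem, a^(p-1) ≡ 1 (mod p) for prime p and gcd(a, p) = 1
Here p = 13, so 5^12 ≡ 1 (mod 13)
We can reduce the exponent: 36 mod 12 = 0
So 5^36 ≡ 5^0 (mod 13)
Computing: 5^0 mod 13 = 1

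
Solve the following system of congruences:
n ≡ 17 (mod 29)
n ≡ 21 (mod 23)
481

Using the Chinese Remainder Theorem:
M = product of moduli = 667
For equation 1: M_1 = 23, 23 ≡ 23 (mod 29), inverse of 23 mod 29 is 24 (check: 23 × 24 = 552 ≡ 1 (mod 29))
For equation 2: M_2 = 29, 29 ≡ 6 (mod 23), inverse of 29 mod 23 is 4 (check: 6 × 4 = 24 ≡ 1 (mod 23))
Combine: n ≡ Σ r_i×M_i×(M_i⁻¹ mod m_i) = 17×23×24 + 21×29×4 = 9384 + 2436 = 11820
11820 mod 667 = 481
n ≡ 481 (mod 667)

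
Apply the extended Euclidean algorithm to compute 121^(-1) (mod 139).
Extended GCD: 121(54) + 139(-47) = 1. So 121^(-1) ≡ 54 ≡ 54 (mod 139). Verify: 121 × 54 = 6534 ≡ 1 (mod 139)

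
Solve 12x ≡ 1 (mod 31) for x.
13

Using Extended Euclidean Algorithm:
gcd(12, 31) = 1
Bezout coefficients: 12 × 13 + 31 × -5 = 1
So 12 × 13 ≡ 1 (mod 31)
The inverse is 13 mod 31 = 13
Verification: 12 × 13 = 156 = 5 × 31 + 1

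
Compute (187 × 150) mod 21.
15

(187 × 150) = 28050
28050 mod 21 = 15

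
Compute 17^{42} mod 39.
1

Using successive squaring:
Binary expansion of 42: 101010
Powers of 17 mod 39 (each is the square of the previous):
  17^1 ≡ 17 (mod 39)
  17^2 ≡ 17² = 289 ≡ 16 (mod 39)
  17^4 ≡ 16² = 256 ≡ 22 (mod 39)
  17^8 ≡ 22² = 484 ≡ 16 (mod 39)
  17^16 ≡ 16² = 256 ≡ 22 (mod 39)
  17^32 ≡ 22² = 484 ≡ 16 (mod 39)
42 = 32 + 8 + 2, so 17^42 = 17^32 × 17^8 × 17^2 ≡ 16 × 16 × 16 (mod 39)
Multiplying step by step:
  16 × 16 = 256 ≡ 22 (mod 39)
  22 × 16 = 352 ≡ 1 (mod 39)
Result: 17^42 ≡ 1 (mod 39)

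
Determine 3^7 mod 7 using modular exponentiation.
7 = 4 + 2 + 1 (binary 111). Repeated squaring mod 7: 3^1 ≡ 3; 3^2 ≡ 3² = 9 ≡ 2; 3^4 ≡ 2² = 4 ≡ 4. Multiply: 3^7 = 3^4 × 3^2 × 3^1 ≡ 4 × 2 × 3 (mod 7): 4 × 2 = 8 ≡ 1; 1 × 3 = 3 ≡ 3. So 3^7 ≡ 3 (mod 7).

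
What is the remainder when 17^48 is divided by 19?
Using Fermat: 17^{18} ≡ 1 (mod 19). 48 ≡ 12 (mod 18). So 17^{48} ≡ 17^{12} ≡ 11 (mod 19)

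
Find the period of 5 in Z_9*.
Powers of 5 mod 9: 5^1≡5, 5^2≡7, 5^3≡8, 5^4≡4, 5^5≡2, 5^6≡1. Order = 6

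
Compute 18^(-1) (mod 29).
18^(-1) ≡ 21 (mod 29). Verification: 18 × 21 = 378 ≡ 1 (mod 29)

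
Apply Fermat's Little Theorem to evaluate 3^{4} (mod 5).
1

By Fermat's Little Theorem, a^(p-1) ≡ 1 (mod p) for prime p and gcd(a, p) = 1
Here p = 5, so 3^4 ≡ 1 (mod 5)
We can reduce the exponent: 4 mod 4 = 0
So 3^4 ≡ 3^0 (mod 5)
Computing: 3^0 mod 5 = 1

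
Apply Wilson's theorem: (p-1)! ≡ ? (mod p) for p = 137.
By Wilson's theorem, (136)! ≡ -1 ≡ 136 (mod 137)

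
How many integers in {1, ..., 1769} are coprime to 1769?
1680

Prime factorization: 1769 = 29 × 61
Using the formula φ(n) = n × Π(1 - 1/p) for each prime factor p:
φ(1769) = 1769 × (1 - 1/29) × (1 - 1/61)
φ(1769) = 1680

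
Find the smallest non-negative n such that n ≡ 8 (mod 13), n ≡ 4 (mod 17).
21

Using the Chinese Remainder Theorem:
M = product of moduli = 221
For equation 1: M_1 = 17, 17 ≡ 4 (mod 13), inverse of 17 mod 13 is 10 (check: 4 × 10 = 40 ≡ 1 (mod 13))
For equation 2: M_2 = 13, 13 ≡ 13 (mod 17), inverse of 13 mod 17 is 4 (check: 13 × 4 = 52 ≡ 1 (mod 17))
Combine: n ≡ Σ r_i×M_i×(M_i⁻¹ mod m_i) = 8×17×10 + 4×13×4 = 1360 + 208 = 1568
1568 mod 221 = 21
n ≡ 21 (mod 221)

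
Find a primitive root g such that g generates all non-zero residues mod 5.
p - 1 = 4 has prime divisors 2. h is a primitive root mod 5 iff h^(4/q) ≢ 1 (mod 5) for each such q.
h = 2: 2^2 ≡ 4 (mod 5); none is 1, so 2 has order 4 and is a primitive root.
The smallest primitive root mod 5 is g = 2.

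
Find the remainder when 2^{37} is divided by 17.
By Fermat: 2^{16} ≡ 1 (mod 17). 37 = 2×16 + 5. So 2^{37} ≡ 2^{5} ≡ 15 (mod 17)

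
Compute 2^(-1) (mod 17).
9

Using Extended Euclidean Algorithm:
gcd(2, 17) = 1
Bezout coefficients: 2 × -8 + 17 × 1 = 1
So 2 × -8 ≡ 1 (mod 17)
The inverse is -8 mod 17 = 9
Verification: 2 × 9 = 18 = 1 × 17 + 1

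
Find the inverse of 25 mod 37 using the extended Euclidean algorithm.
Extended GCD: 25(3) + 37(-2) = 1. So 25^(-1) ≡ 3 ≡ 3 (mod 37). Verify: 25 × 3 = 75 ≡ 1 (mod 37)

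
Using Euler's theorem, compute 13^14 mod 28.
By Euler: 13^{12} ≡ 1 (mod 28) since gcd(13, 28) = 1. 14 = 1×12 + 2. So 13^{14} ≡ 13^{2} ≡ 1 (mod 28)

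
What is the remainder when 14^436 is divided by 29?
Using Fermat: 14^{28} ≡ 1 (mod 29). 436 ≡ 16 (mod 28). So 14^{436} ≡ 14^{16} ≡ 7 (mod 29)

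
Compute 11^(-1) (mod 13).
6

Using Extended Euclidean Algorithm:
gcd(11, 13) = 1
Bezout coefficients: 11 × 6 + 13 × -5 = 1
So 11 × 6 ≡ 1 (mod 13)
The inverse is 6 mod 13 = 6
Verification: 11 × 6 = 66 = 5 × 13 + 1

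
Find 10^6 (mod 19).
6 = 4 + 2 (binary 110). Repeated squaring mod 19: 10^1 ≡ 10; 10^2 ≡ 10² = 100 ≡ 5; 10^4 ≡ 5² = 25 ≡ 6. Multiply: 10^6 = 10^4 × 10^2 ≡ 6 × 5 (mod 19): 6 × 5 = 30 ≡ 11. So 10^6 ≡ 11 (mod 19).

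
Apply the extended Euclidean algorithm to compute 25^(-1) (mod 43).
Extended GCD: 25(-12) + 43(7) = 1. So 25^(-1) ≡ 31 ≡ 31 (mod 43). Verify: 25 × 31 = 775 ≡ 1 (mod 43)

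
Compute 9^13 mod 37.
Using repeated squaring. 13 = 8 + 4 + 1 (binary 1101). Repeated squaring mod 37: 9^1 ≡ 9; 9^2 ≡ 9² = 81 ≡ 7; 9^4 ≡ 7² = 49 ≡ 12; 9^8 ≡ 12² = 144 ≡ 33. Multiply: 9^13 = 9^8 × 9^4 × 9^1 ≡ 33 × 12 × 9 (mod 37): 33 × 12 = 396 ≡ 26; 26 × 9 = 234 ≡ 12. So 9^13 ≡ 12 (mod 37).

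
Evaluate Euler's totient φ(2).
1

Prime factorization: 2 = 2
Using the formula φ(n) = n × Π(1 - 1/p) for each prime factor p:
φ(2) = 2 × (1 - 1/2)
φ(2) = 1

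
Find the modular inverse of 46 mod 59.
46^(-1) ≡ 9 (mod 59). Verification: 46 × 9 = 414 ≡ 1 (mod 59)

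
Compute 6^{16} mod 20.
16

Using successive squaring:
Binary expansion of 16: 10000
Powers of 6 mod 20 (each is the square of the previous):
  6^1 ≡ 6 (mod 20)
  6^2 ≡ 6² = 36 ≡ 16 (mod 20)
  6^4 ≡ 16² = 256 ≡ 16 (mod 20)
  6^8 ≡ 16² = 256 ≡ 16 (mod 20)
  6^16 ≡ 16² = 256 ≡ 16 (mod 20)
16 is a power of 2, so 6^16 is the last square: ≡ 16 (mod 20)
Result: 6^16 ≡ 16 (mod 20)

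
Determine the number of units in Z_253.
220

Prime factorization: 253 = 11 × 23
Using the formula φ(n) = n × Π(1 - 1/p) for each prime factor p:
φ(253) = 253 × (1 - 1/11) × (1 - 1/23)
φ(253) = 220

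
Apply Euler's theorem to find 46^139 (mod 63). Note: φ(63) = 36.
By Euler: 46^{36} ≡ 1 (mod 63) since gcd(46, 63) = 1. 139 = 3×36 + 31. So 46^{139} ≡ 46^{31} ≡ 46 (mod 63)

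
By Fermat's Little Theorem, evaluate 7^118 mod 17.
By Fermat: 7^{16} ≡ 1 (mod 17). 118 = 7×16 + 6. So 7^{118} ≡ 7^{6} ≡ 9 (mod 17)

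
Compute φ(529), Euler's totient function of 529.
506

Prime factorization: 529 = 23^2
Using the formula φ(n) = n × Π(1 - 1/p) for each prime factor p:
φ(529) = 529 × (1 - 1/23)
φ(529) = 506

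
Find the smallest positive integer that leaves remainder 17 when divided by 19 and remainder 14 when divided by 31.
M = 19 × 31 = 589. M₁ = 31, y₁ ≡ 8 (mod 19). M₂ = 19, y₂ ≡ 18 (mod 31). x = 17×31×8 + 14×19×18 ≡ 169 (mod 589). The smallest positive such number is 169.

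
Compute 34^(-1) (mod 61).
34^(-1) ≡ 9 (mod 61). Verification: 34 × 9 = 306 ≡ 1 (mod 61)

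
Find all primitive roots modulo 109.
Primitive roots mod 109: {6, 10, 11, 13, 14, 18, 24, 30, 37, 39, 40, 42, 44, 47, 50, 51, 52, 53, 56, 57, 58, 59, 62, 65, 67, 69, 70, 72, 79, 85, 91, 95, 96, 98, 99, 103}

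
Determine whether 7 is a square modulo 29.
By Euler's criterion: 7^{14} ≡ 1 (mod 29). Since this equals 1, 7 is a QR.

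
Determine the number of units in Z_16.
8

Prime factorization: 16 = 2^4
Using the formula φ(n) = n × Π(1 - 1/p) for each prime factor p:
φ(16) = 16 × (1 - 1/2)
φ(16) = 8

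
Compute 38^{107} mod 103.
49

Using successive squaring:
Binary expansion of 107: 1101011
Powers of 38 mod 103 (each is the square of the previous):
  38^1 ≡ 38 (mod 103)
  38^2 ≡ 38² = 1444 ≡ 2 (mod 103)
  38^4 ≡ 2² = 4 ≡ 4 (mod 103)
  38^8 ≡ 4² = 16 ≡ 16 (mod 103)
  38^16 ≡ 16² = 256 ≡ 50 (mod 103)
  38^32 ≡ 50² = 2500 ≡ 28 (mod 103)
  38^64 ≡ 28² = 784 ≡ 63 (mod 103)
107 = 64 + 32 + 8 + 2 + 1, so 38^107 = 38^64 × 38^32 × 38^8 × 38^2 × 38^1 ≡ 63 × 28 × 16 × 2 × 38 (mod 103)
Multiplying step by step:
  63 × 28 = 1764 ≡ 13 (mod 103)
  13 × 16 = 208 ≡ 2 (mod 103)
  2 × 2 = 4 ≡ 4 (mod 103)
  4 × 38 = 152 ≡ 49 (mod 103)
Result: 38^107 ≡ 49 (mod 103)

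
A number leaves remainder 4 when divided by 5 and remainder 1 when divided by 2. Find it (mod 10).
M = 5 × 2 = 10. M₁ = 2, y₁ ≡ 3 (mod 5). M₂ = 5, y₂ ≡ 1 (mod 2). z = 4×2×3 + 1×5×1 ≡ 9 (mod 10)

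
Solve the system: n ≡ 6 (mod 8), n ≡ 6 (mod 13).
M = 8 × 13 = 104. M₁ = 13, y₁ ≡ 5 (mod 8). M₂ = 8, y₂ ≡ 5 (mod 13). n = 6×13×5 + 6×8×5 ≡ 6 (mod 104)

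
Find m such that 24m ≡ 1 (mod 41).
24^(-1) ≡ 12 (mod 41). Verification: 24 × 12 = 288 ≡ 1 (mod 41)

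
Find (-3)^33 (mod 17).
Using Fermat: (-3)^{16} ≡ 1 (mod 17). 33 ≡ 1 (mod 16). So (-3)^{33} ≡ (-3)^{1} ≡ 14 (mod 17)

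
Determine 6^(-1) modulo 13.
6^(-1) ≡ 11 (mod 13). Verification: 6 × 11 = 66 ≡ 1 (mod 13)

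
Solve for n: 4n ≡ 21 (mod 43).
16

Since gcd(4, 43) = 1 divides 21, a solution exists.
Multiply both sides by the inverse of 4 mod 43:
  4^(-1) mod 43 = 11
  x ≡ 11 × 21 ≡ 231 ≡ 16 (mod 43)
Verification: 4 × 16 = 64 = 1 × 43 + 21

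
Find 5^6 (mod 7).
6 = 4 + 2 (binary 110). Repeated squaring mod 7: 5^1 ≡ 5; 5^2 ≡ 5² = 25 ≡ 4; 5^4 ≡ 4² = 16 ≡ 2. Multiply: 5^6 = 5^4 × 5^2 ≡ 2 × 4 (mod 7): 2 × 4 = 8 ≡ 1. So 5^6 ≡ 1 (mod 7).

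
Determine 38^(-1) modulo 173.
38^(-1) ≡ 41 (mod 173). Verification: 38 × 41 = 1558 ≡ 1 (mod 173)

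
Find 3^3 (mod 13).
3 = 2 + 1 (binary 11). Repeated squaring mod 13: 3^1 ≡ 3; 3^2 ≡ 3² = 9 ≡ 9. Multiply: 3^3 = 3^2 × 3^1 ≡ 9 × 3 (mod 13): 9 × 3 = 27 ≡ 1. So 3^3 ≡ 1 (mod 13).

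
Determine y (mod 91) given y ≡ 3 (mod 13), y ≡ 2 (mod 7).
16

Using the Chinese Remainder Theorem:
M = product of moduli = 91
For equation 1: M_1 = 7, 7 ≡ 7 (mod 13), inverse of 7 mod 13 is 2 (check: 7 × 2 = 14 ≡ 1 (mod 13))
For equation 2: M_2 = 13, 13 ≡ 6 (mod 7), inverse of 13 mod 7 is 6 (check: 6 × 6 = 36 ≡ 1 (mod 7))
Combine: y ≡ Σ r_i×M_i×(M_i⁻¹ mod m_i) = 3×7×2 + 2×13×6 = 42 + 156 = 198
198 mod 91 = 16
y ≡ 16 (mod 91)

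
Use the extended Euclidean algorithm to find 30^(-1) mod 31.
Extended GCD: 30(-1) + 31(1) = 1. So 30^(-1) ≡ 30 ≡ 30 (mod 31). Verify: 30 × 30 = 900 ≡ 1 (mod 31)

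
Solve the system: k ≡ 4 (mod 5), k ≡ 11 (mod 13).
M = 5 × 13 = 65. M₁ = 13, y₁ ≡ 2 (mod 5). M₂ = 5, y₂ ≡ 8 (mod 13). k = 4×13×2 + 11×5×8 ≡ 24 (mod 65)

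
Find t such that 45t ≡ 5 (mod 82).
73

Since gcd(45, 82) = 1 divides 5, a solution exists.
Multiply both sides by the inverse of 45 mod 82:
  45^(-1) mod 82 = 31
  x ≡ 31 × 5 ≡ 155 ≡ 73 (mod 82)
Verification: 45 × 73 = 3285 = 40 × 82 + 5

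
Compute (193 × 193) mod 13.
4

(193 × 193) = 37249
37249 mod 13 = 4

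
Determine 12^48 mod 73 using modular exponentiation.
Using repeated squaring. 48 = 32 + 16 (binary 110000). Repeated squaring mod 73: 12^1 ≡ 12; 12^2 ≡ 12² = 144 ≡ 71; 12^4 ≡ 71² = 5041 ≡ 4; 12^8 ≡ 4² = 16 ≡ 16; 12^16 ≡ 16² = 256 ≡ 37; 12^32 ≡ 37² = 1369 ≡ 55. Multiply: 12^48 = 12^32 × 12^16 ≡ 55 × 37 (mod 73): 55 × 37 = 2035 ≡ 64. So 12^48 ≡ 64 (mod 73).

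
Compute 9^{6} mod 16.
1

Using successive squaring:
Binary expansion of 6: 110
Powers of 9 mod 16 (each is the square of the previous):
  9^1 ≡ 9 (mod 16)
  9^2 ≡ 9² = 81 ≡ 1 (mod 16)
  9^4 ≡ 1² = 1 ≡ 1 (mod 16)
6 = 4 + 2, so 9^6 = 9^4 × 9^2 ≡ 1 × 1 (mod 16)
Multiplying step by step:
  1 × 1 = 1 ≡ 1 (mod 16)
Result: 9^6 ≡ 1 (mod 16)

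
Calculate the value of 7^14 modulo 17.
Using repeated squaring. 14 = 8 + 4 + 2 (binary 1110). Repeated squaring mod 17: 7^1 ≡ 7; 7^2 ≡ 7² = 49 ≡ 15; 7^4 ≡ 15² = 225 ≡ 4; 7^8 ≡ 4² = 16 ≡ 16. Multiply: 7^14 = 7^8 × 7^4 × 7^2 ≡ 16 × 4 × 15 (mod 17): 16 × 4 = 64 ≡ 13; 13 × 15 = 195 ≡ 8. So 7^14 ≡ 8 (mod 17).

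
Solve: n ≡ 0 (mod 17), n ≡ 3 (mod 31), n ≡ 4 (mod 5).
M = 17 × 31 × 5 = 2635. M₁ = 155, y₁ ≡ 9 (mod 17). M₂ = 85, y₂ ≡ 27 (mod 31). M₃ = 527, y₃ ≡ 3 (mod 5). n = 0×155×9 + 3×85×27 + 4×527×3 ≡ 34 (mod 2635)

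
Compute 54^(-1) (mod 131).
54^(-1) ≡ 17 (mod 131). Verification: 54 × 17 = 918 ≡ 1 (mod 131)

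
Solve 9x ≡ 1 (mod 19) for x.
17

Using Extended Euclidean Algorithm:
gcd(9, 19) = 1
Bezout coefficients: 9 × -2 + 19 × 1 = 1
So 9 × -2 ≡ 1 (mod 19)
The inverse is -2 mod 19 = 17
Verification: 9 × 17 = 153 = 8 × 19 + 1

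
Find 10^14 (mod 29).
Using repeated squaring. 14 = 8 + 4 + 2 (binary 1110). Repeated squaring mod 29: 10^1 ≡ 10; 10^2 ≡ 10² = 100 ≡ 13; 10^4 ≡ 13² = 169 ≡ 24; 10^8 ≡ 24² = 576 ≡ 25. Multiply: 10^14 = 10^8 × 10^4 × 10^2 ≡ 25 × 24 × 13 (mod 29): 25 × 24 = 600 ≡ 20; 20 × 13 = 260 ≡ 28. So 10^14 ≡ 28 (mod 29).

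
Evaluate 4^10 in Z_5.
10 = 8 + 2 (binary 1010). Repeated squaring mod 5: 4^1 ≡ 4; 4^2 ≡ 4² = 16 ≡ 1; 4^4 ≡ 1² = 1 ≡ 1; 4^8 ≡ 1² = 1 ≡ 1. Multiply: 4^10 = 4^8 × 4^2 ≡ 1 × 1 (mod 5): 1 × 1 = 1 ≡ 1. So 4^10 ≡ 1 (mod 5).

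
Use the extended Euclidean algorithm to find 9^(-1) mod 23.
Extended GCD: 9(-5) + 23(2) = 1. So 9^(-1) ≡ 18 ≡ 18 (mod 23). Verify: 9 × 18 = 162 ≡ 1 (mod 23)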